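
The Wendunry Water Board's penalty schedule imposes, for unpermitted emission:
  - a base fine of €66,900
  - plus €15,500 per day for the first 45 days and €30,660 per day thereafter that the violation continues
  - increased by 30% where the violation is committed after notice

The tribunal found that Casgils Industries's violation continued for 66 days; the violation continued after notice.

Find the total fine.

First 45 days: 45 × €15,500 = €697,500
Remaining days: (66 − 45) × €30,660 = €643,860
Per-day component: €697,500 + €643,860 = €1,341,360
Base plus per-day: €66,900 + €1,341,360 = €1,408,260
Enhancement: 30% of €1,408,260 = €422,478
Enhanced fine: €1,408,260 + €422,478 = €1,830,738

€1,830,738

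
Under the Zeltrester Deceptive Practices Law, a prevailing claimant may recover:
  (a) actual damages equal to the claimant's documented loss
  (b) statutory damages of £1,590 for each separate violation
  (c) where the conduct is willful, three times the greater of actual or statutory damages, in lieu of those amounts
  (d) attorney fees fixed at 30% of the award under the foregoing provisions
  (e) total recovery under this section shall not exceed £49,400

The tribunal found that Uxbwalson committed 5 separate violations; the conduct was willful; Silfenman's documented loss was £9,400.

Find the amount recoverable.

Statutory damages: 5 × £1,590 = £7,950
Greater of actual damages (£9,400) or statutory damages (£7,950): £9,400
Trebled: 3 × £9,400 = £28,200
Attorney fees: 30% of £28,200 = £8,460
Total before cap: £28,200 + £8,460 = £36,660
Cap at £49,400: £36,660 is within the cap, no reduction.

£36,660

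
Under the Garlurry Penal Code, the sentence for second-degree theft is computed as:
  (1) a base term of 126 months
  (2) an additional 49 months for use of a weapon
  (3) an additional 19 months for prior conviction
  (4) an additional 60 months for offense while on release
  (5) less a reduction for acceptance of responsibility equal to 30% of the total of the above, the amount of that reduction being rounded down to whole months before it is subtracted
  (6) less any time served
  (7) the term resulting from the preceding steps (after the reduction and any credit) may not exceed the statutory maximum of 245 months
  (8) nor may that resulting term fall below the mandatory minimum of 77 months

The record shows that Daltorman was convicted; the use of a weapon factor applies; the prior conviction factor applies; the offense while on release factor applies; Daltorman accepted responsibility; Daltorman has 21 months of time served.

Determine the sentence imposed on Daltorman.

Use of a weapon enhancement: +49 months
Prior conviction enhancement: +19 months
Offense while on release enhancement: +60 months
Adjusted term: 126 months + 49 months + 19 months + 60 months = 254 months
Acceptance of responsibility reduction: 30% of 254 months = 76 months (rounded down)
After reduction: 254 − 76 = 178 months
Less time served: 178 months − 21 months = 157 months
Cap at 245 months: 157 months is within the cap, no reduction.
Minimum 77 months: 157 months meets the minimum, no increase.

157 months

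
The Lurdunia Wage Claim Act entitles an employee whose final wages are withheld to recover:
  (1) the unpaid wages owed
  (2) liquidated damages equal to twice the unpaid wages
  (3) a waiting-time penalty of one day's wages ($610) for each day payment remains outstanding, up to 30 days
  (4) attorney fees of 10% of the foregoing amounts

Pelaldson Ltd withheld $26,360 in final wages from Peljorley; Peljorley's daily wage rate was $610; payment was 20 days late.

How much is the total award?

Doubled: 2 × $26,360 = $52,720
Penalty days: min(20, 30) = 20
Waiting-time penalty: 20 × $610 = $12,200
Subtotal: $26,360 + $52,720 + $12,200 = $91,280
Attorney fees: 10% of $91,280 = $9,128
Total award: $91,280 + $9,128 = $100,408

$100,408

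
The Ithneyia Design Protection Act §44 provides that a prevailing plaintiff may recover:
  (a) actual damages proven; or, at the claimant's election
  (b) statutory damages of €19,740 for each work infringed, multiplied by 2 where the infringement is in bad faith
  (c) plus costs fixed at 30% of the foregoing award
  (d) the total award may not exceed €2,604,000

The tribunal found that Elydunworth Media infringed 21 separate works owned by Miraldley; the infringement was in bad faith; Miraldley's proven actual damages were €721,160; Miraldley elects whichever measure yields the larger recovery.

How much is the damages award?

Statutory damages: 21 × €19,740 = €414,540
Doubled: 2 × €414,540 = €829,080
Greater of actual damages (€721,160) or enhanced statutory damages (€829,080): €829,080
Costs: 30% of €829,080 = €248,724
Award plus costs: €829,080 + €248,724 = €1,077,804
Cap at €2,604,000: €1,077,804 is within the cap, no reduction.

Award: €1,077,804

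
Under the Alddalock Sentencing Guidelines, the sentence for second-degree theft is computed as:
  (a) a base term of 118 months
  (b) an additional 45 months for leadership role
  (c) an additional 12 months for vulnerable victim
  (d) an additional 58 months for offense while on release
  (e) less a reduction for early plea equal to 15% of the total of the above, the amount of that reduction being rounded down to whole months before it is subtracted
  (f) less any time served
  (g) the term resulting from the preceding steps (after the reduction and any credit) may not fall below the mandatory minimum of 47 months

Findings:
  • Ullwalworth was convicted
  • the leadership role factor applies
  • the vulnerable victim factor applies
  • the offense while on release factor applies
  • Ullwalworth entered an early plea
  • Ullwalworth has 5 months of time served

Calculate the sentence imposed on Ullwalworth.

Leadership role enhancement: +45 months
Vulnerable victim enhancement: +12 months
Offense while on release enhancement: +58 months
Adjusted term: 118 months + 45 months + 12 months + 58 months = 233 months
Early plea reduction: 15% of 233 months = 34 months (rounded down)
After reduction: 233 − 34 = 199 months
Less time served: 199 months − 5 months = 194 months
Minimum 47 months: 194 months meets the minimum, no increase.

194 months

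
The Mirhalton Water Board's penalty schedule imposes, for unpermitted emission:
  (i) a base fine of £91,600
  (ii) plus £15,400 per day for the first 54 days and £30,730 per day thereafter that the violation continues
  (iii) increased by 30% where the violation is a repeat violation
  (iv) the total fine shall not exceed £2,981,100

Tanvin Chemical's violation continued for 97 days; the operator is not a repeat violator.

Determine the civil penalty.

Civil penalty: £2,244,590

First 54 days: 54 × £15,400 = £831,600
Remaining days: (97 − 54) × £30,730 = £1,321,390
Per-day component: £831,600 + £1,321,390 = £2,152,990
Base plus per-day: £91,600 + £2,152,990 = £2,244,590
The operator is not a repeat violator: no 30% increase.
Cap at £2,981,100: £2,244,590 is within the cap, no reduction.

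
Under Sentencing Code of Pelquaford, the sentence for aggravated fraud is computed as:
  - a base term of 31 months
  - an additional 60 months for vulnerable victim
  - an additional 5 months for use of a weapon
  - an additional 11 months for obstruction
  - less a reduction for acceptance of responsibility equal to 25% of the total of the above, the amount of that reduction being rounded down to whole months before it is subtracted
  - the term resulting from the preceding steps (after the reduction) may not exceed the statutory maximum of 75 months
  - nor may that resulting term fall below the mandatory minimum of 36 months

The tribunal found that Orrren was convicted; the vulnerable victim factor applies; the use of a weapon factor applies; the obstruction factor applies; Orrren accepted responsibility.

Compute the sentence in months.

Vulnerable victim enhancement: +60 months
Use of a weapon enhancement: +5 months
Obstruction enhancement: +11 months
Adjusted term: 31 months + 60 months + 5 months + 11 months = 107 months
Acceptance of responsibility reduction: 25% of 107 months = 26 months (rounded down)
After reduction: 107 − 26 = 81 months
Cap at 75 months: 81 months exceeds the cap → 75 months
Minimum 36 months: 75 months meets the minimum, no increase.

Sentence: 75 months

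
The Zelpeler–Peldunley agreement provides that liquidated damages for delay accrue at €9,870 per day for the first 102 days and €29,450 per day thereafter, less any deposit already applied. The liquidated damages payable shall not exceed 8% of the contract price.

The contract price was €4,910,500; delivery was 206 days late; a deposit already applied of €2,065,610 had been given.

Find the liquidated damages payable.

€392,840

First 102 days: 102 × €9,870 = €1,006,740
Remaining days: (206 − 102) × €29,450 = €3,062,800
Accrued per-day damages: €1,006,740 + €3,062,800 = €4,069,540
Less deposit already applied: €4,069,540 − €2,065,610 = €2,003,930
Cap: 8% of €4,910,500 = €392,840
Cap at €392,840: €2,003,930 exceeds the cap → €392,840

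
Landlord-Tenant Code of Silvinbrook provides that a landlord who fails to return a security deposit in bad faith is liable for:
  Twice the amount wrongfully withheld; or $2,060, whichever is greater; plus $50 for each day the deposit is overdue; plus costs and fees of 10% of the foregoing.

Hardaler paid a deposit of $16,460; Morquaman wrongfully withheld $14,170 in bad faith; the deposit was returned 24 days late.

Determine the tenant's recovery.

$32,494

Doubled: 2 × $14,170 = $28,340
Minimum $2,060: $28,340 meets the minimum, no increase.
Late-return penalty: 24 × $50 = $1,200
Damages plus late penalty: $28,340 + $1,200 = $29,540
Costs and fees: 10% of $29,540 = $2,954
Total recovery: $29,540 + $2,954 = $32,494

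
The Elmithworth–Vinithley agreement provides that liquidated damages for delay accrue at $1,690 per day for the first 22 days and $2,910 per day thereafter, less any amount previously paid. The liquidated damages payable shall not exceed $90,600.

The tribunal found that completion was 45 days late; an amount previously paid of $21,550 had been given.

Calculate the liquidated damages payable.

First 22 days: 22 × $1,690 = $37,180
Remaining days: (45 − 22) × $2,910 = $66,930
Accrued per-day damages: $37,180 + $66,930 = $104,110
Less amount previously paid: $104,110 − $21,550 = $82,560
Cap at $90,600: $82,560 is within the cap, no reduction.

$82,560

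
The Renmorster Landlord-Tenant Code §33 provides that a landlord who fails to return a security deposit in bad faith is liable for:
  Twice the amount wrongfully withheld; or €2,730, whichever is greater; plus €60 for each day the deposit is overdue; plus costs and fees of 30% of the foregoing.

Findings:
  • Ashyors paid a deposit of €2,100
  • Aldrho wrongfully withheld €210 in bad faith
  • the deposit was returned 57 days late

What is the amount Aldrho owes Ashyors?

€7,995

Doubled: 2 × €210 = €420
Minimum €2,730: €420 is below the minimum → €2,730
Late-return penalty: 57 × €60 = €3,420
Damages plus late penalty: €2,730 + €3,420 = €6,150
Costs and fees: 30% of €6,150 = €1,845
Total recovery: €6,150 + €1,845 = €7,995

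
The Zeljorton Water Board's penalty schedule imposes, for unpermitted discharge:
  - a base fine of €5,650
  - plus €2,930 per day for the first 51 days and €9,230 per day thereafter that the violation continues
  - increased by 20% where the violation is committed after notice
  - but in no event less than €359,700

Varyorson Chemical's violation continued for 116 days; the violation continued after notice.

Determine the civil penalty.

Civil penalty: €906,036

First 51 days: 51 × €2,930 = €149,430
Remaining days: (116 − 51) × €9,230 = €599,950
Per-day component: €149,430 + €599,950 = €749,380
Base plus per-day: €5,650 + €749,380 = €755,030
Enhancement: 20% of €755,030 = €151,006
Enhanced fine: €755,030 + €151,006 = €906,036
Minimum €359,700: €906,036 meets the minimum, no increase.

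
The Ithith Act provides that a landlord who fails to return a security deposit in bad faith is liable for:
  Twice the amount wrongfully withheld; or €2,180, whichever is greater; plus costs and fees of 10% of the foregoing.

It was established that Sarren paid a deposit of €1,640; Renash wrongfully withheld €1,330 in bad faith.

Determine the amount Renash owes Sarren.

Recovery: €2,926

Doubled: 2 × €1,330 = €2,660
Minimum €2,180: €2,660 meets the minimum, no increase.
Costs and fees: 10% of €2,660 = €266
Total recovery: €2,660 + €266 = €2,926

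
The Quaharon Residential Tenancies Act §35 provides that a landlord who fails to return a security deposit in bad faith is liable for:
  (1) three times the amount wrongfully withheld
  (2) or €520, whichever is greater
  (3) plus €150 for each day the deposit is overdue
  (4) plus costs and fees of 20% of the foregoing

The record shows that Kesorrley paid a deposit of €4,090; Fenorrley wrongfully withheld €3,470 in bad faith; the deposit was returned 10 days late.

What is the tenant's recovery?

€14,292

Trebled: 3 × €3,470 = €10,410
Minimum €520: €10,410 meets the minimum, no increase.
Late-return penalty: 10 × €150 = €1,500
Damages plus late penalty: €10,410 + €1,500 = €11,910
Costs and fees: 20% of €11,910 = €2,382
Total recovery: €11,910 + €2,382 = €14,292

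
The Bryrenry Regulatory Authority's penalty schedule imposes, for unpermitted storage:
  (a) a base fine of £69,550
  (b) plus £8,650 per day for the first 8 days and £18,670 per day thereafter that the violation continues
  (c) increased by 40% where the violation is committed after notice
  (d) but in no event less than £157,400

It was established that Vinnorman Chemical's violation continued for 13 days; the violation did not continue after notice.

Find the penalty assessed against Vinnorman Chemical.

First 8 days: 8 × £8,650 = £69,200
Remaining days: (13 − 8) × £18,670 = £93,350
Per-day component: £69,200 + £93,350 = £162,550
Base plus per-day: £69,550 + £162,550 = £232,100
The violation did not continue after notice: no 40% increase.
Minimum £157,400: £232,100 meets the minimum, no increase.

£232,100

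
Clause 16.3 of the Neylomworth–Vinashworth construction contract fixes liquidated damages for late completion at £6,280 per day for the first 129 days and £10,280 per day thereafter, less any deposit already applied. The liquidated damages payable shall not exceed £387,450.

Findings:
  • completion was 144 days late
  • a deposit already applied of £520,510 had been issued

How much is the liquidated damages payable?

First 129 days: 129 × £6,280 = £810,120
Remaining days: (144 − 129) × £10,280 = £154,200
Accrued per-day damages: £810,120 + £154,200 = £964,320
Less deposit already applied: £964,320 − £520,510 = £443,810
Cap at £387,450: £443,810 exceeds the cap → £387,450

£387,450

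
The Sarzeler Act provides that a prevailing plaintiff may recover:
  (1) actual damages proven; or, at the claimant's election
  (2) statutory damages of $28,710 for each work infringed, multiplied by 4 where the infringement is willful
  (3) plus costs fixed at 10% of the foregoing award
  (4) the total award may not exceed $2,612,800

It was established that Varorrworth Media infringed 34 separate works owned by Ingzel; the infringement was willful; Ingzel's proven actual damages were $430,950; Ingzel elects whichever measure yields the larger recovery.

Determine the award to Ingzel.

Statutory damages: 34 × $28,710 = $976,140
Multiplied by 4: 4 × $976,140 = $3,904,560
Greater of actual damages ($430,950) or enhanced statutory damages ($3,904,560): $3,904,560
Costs: 10% of $3,904,560 = $390,456
Award plus costs: $3,904,560 + $390,456 = $4,295,016
Cap at $2,612,800: $4,295,016 exceeds the cap → $2,612,800

$2,612,800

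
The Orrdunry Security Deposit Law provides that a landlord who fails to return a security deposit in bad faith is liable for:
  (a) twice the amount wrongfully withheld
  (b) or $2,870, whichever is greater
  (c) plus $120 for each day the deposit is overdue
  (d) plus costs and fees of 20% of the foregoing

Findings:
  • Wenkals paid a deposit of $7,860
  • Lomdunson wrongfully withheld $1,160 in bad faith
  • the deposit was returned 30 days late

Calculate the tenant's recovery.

$7,764

Doubled: 2 × $1,160 = $2,320
Minimum $2,870: $2,320 is below the minimum → $2,870
Late-return penalty: 30 × $120 = $3,600
Damages plus late penalty: $2,870 + $3,600 = $6,470
Costs and fees: 20% of $6,470 = $1,294
Total recovery: $6,470 + $1,294 = $7,764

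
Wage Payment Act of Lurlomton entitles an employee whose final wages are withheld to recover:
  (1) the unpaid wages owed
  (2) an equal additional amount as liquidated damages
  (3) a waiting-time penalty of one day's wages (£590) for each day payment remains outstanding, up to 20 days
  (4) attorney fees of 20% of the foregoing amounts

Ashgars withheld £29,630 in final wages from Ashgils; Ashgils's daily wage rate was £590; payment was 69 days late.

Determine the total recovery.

Total award: £85,272

Liquidated damages (equal amount): £29,630
Penalty days: min(69, 20) = 20
Waiting-time penalty: 20 × £590 = £11,800
Subtotal: £29,630 + £29,630 + £11,800 = £71,060
Attorney fees: 20% of £71,060 = £14,212
Total award: £71,060 + £14,212 = £85,272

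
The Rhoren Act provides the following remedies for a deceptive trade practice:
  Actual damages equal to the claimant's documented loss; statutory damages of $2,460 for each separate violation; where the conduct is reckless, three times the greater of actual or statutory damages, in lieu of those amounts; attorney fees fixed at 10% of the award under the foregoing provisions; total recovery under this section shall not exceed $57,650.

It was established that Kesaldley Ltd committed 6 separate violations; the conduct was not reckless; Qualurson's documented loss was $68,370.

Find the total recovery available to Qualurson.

Statutory damages: 6 × $2,460 = $14,760
Conduct not reckless: the in-lieu enhancement does not apply.
Actual plus statutory damages: $68,370 + $14,760 = $83,130
Attorney fees: 10% of $83,130 = $8,313
Total before cap: $83,130 + $8,313 = $91,443
Cap at $57,650: $91,443 exceeds the cap → $57,650

$57,650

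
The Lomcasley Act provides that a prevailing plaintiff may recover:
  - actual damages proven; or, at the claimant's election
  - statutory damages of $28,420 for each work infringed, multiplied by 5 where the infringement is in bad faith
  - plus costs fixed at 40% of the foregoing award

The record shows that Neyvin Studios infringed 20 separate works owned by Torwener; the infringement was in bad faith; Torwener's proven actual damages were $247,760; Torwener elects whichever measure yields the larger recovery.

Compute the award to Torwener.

Award: $3,978,800

Statutory damages: 20 × $28,420 = $568,400
Multiplied by 5: 5 × $568,400 = $2,842,000
Greater of actual damages ($247,760) or enhanced statutory damages ($2,842,000): $2,842,000
Costs: 40% of $2,842,000 = $1,136,800
Award plus costs: $2,842,000 + $1,136,800 = $3,978,800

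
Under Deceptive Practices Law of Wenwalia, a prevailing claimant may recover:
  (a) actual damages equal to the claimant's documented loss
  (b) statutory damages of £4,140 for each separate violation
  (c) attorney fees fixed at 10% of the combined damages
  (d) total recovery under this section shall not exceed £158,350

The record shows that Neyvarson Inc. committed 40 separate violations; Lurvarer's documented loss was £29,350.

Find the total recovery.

Statutory damages: 40 × £4,140 = £165,600
Combined damages: £29,350 + £165,600 = £194,950
Attorney fees: 10% of £194,950 = £19,495
Total before cap: £194,950 + £19,495 = £214,445
Cap at £158,350: £214,445 exceeds the cap → £158,350

£158,350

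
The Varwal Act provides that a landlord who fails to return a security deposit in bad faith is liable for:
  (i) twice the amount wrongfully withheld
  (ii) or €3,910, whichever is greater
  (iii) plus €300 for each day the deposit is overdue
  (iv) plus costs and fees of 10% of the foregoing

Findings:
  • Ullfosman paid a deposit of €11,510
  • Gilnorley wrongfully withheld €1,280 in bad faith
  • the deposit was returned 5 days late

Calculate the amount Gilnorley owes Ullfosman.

Doubled: 2 × €1,280 = €2,560
Minimum €3,910: €2,560 is below the minimum → €3,910
Late-return penalty: 5 × €300 = €1,500
Damages plus late penalty: €3,910 + €1,500 = €5,410
Costs and fees: 10% of €5,410 = €541
Total recovery: €5,410 + €541 = €5,951

€5,951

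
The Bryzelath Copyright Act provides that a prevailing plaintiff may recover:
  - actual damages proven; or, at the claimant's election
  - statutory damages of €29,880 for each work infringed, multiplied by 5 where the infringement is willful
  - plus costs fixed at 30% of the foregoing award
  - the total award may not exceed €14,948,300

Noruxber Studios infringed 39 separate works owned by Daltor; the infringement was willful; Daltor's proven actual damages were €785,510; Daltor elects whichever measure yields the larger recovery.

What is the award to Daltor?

€7,574,580

Statutory damages: 39 × €29,880 = €1,165,320
Multiplied by 5: 5 × €1,165,320 = €5,826,600
Greater of actual damages (€785,510) or enhanced statutory damages (€5,826,600): €5,826,600
Costs: 30% of €5,826,600 = €1,747,980
Award plus costs: €5,826,600 + €1,747,980 = €7,574,580
Cap at €14,948,300: €7,574,580 is within the cap, no reduction.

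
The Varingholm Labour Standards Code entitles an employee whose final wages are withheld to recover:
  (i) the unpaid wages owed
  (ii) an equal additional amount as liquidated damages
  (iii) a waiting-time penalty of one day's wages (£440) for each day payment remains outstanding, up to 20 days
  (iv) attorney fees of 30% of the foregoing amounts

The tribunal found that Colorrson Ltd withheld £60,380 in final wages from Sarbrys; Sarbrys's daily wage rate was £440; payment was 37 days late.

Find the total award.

£168,428

Liquidated damages (equal amount): £60,380
Penalty days: min(37, 20) = 20
Waiting-time penalty: 20 × £440 = £8,800
Subtotal: £60,380 + £60,380 + £8,800 = £129,560
Attorney fees: 30% of £129,560 = £38,868
Total award: £129,560 + £38,868 = £168,428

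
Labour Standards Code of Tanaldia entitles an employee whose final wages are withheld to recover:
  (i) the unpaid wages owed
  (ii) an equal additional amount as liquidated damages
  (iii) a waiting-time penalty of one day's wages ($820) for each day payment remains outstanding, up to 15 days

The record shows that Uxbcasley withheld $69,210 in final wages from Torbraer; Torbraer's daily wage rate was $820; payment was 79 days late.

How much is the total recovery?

Total award: $150,720

Liquidated damages (equal amount): $69,210
Penalty days: min(79, 15) = 15
Waiting-time penalty: 15 × $820 = $12,300
Total award: $69,210 + $69,210 + $12,300 = $150,720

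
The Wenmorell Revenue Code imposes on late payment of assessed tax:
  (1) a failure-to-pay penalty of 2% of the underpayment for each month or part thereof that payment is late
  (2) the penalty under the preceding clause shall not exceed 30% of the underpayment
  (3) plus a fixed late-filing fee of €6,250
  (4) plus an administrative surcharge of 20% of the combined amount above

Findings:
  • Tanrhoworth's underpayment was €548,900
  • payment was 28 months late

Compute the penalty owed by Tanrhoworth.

€205,104

Accrued rate: 2% × 28 = 56%, capped at 30% → 30%
Failure-to-pay penalty: 30% of €548,900 = €164,670
Penalty before surcharge: €164,670 + €6,250 = €170,920
Administrative surcharge: 20% of €170,920 = €34,184
Total penalty: €170,920 + €34,184 = €205,104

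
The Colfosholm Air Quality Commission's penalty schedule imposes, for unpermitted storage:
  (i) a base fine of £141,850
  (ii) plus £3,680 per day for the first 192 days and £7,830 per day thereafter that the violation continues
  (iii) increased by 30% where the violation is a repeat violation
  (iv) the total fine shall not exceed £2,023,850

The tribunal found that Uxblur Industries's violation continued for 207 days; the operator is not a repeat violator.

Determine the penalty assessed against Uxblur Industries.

£965,860

First 192 days: 192 × £3,680 = £706,560
Remaining days: (207 − 192) × £7,830 = £117,450
Per-day component: £706,560 + £117,450 = £824,010
Base plus per-day: £141,850 + £824,010 = £965,860
The operator is not a repeat violator: no 30% increase.
Cap at £2,023,850: £965,860 is within the cap, no reduction.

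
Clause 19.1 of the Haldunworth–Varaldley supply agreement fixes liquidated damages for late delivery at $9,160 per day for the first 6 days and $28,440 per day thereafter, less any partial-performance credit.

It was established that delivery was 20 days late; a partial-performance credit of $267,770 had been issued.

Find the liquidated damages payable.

First 6 days: 6 × $9,160 = $54,960
Remaining days: (20 − 6) × $28,440 = $398,160
Accrued per-day damages: $54,960 + $398,160 = $453,120
Less partial-performance credit: $453,120 − $267,770 = $185,350

Liquidated damages: $185,350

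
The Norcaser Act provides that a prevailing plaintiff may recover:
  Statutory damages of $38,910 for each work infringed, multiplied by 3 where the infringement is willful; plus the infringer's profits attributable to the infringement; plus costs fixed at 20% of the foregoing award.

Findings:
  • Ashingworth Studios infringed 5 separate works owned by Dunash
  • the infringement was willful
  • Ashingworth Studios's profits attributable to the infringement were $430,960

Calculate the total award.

$1,217,532

Statutory damages: 5 × $38,910 = $194,550
Trebled: 3 × $194,550 = $583,650
Combined award: $583,650 + $430,960 = $1,014,610
Costs: 20% of $1,014,610 = $202,922
Award plus costs: $1,014,610 + $202,922 = $1,217,532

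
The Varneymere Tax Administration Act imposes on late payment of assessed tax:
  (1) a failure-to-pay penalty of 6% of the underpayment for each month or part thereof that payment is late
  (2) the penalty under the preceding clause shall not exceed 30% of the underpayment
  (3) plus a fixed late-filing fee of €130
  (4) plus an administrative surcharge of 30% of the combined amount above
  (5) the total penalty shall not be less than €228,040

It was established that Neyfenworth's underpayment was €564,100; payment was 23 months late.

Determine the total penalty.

Accrued rate: 6% × 23 = 138%, capped at 30% → 30%
Failure-to-pay penalty: 30% of €564,100 = €169,230
Penalty before surcharge: €169,230 + €130 = €169,360
Administrative surcharge: 30% of €169,360 = €50,808
Total penalty: €169,360 + €50,808 = €220,168
Minimum €228,040: €220,168 is below the minimum → €228,040

€228,040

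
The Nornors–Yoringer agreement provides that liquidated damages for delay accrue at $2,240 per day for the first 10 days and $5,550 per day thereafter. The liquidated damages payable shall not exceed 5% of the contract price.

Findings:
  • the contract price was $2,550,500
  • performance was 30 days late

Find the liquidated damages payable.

First 10 days: 10 × $2,240 = $22,400
Remaining days: (30 − 10) × $5,550 = $111,000
Accrued per-day damages: $22,400 + $111,000 = $133,400
Cap: 5% of $2,550,500 = $127,525
Cap at $127,525: $133,400 exceeds the cap → $127,525

$127,525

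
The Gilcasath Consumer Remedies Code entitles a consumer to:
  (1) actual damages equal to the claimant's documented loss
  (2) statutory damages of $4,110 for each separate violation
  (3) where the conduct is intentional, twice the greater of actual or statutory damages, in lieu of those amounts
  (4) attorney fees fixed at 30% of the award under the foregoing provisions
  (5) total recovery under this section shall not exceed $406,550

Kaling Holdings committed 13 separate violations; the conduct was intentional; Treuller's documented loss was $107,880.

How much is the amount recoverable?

Statutory damages: 13 × $4,110 = $53,430
Greater of actual damages ($107,880) or statutory damages ($53,430): $107,880
Doubled: 2 × $107,880 = $215,760
Attorney fees: 30% of $215,760 = $64,728
Total before cap: $215,760 + $64,728 = $280,488
Cap at $406,550: $280,488 is within the cap, no reduction.

$280,488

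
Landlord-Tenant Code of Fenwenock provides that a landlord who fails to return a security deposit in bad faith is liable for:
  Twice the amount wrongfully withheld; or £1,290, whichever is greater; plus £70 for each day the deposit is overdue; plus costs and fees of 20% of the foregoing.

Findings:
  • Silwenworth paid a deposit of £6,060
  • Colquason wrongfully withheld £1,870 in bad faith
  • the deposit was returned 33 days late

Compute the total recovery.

£7,260

Doubled: 2 × £1,870 = £3,740
Minimum £1,290: £3,740 meets the minimum, no increase.
Late-return penalty: 33 × £70 = £2,310
Damages plus late penalty: £3,740 + £2,310 = £6,050
Costs and fees: 20% of £6,050 = £1,210
Total recovery: £6,050 + £1,210 = £7,260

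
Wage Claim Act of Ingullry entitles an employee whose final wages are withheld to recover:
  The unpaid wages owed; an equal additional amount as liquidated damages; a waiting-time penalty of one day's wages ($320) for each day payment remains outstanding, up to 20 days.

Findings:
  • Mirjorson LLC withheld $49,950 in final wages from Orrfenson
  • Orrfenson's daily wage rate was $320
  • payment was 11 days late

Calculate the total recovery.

$103,420

Liquidated damages (equal amount): $49,950
Penalty days: min(11, 20) = 11
Waiting-time penalty: 11 × $320 = $3,520
Total award: $49,950 + $49,950 + $3,520 = $103,420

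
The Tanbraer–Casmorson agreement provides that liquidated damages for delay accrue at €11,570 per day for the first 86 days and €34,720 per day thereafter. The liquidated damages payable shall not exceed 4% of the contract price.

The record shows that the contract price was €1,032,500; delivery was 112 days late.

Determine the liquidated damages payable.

First 86 days: 86 × €11,570 = €995,020
Remaining days: (112 − 86) × €34,720 = €902,720
Accrued per-day damages: €995,020 + €902,720 = €1,897,740
Cap: 4% of €1,032,500 = €41,300
Cap at €41,300: €1,897,740 exceeds the cap → €41,300

€41,300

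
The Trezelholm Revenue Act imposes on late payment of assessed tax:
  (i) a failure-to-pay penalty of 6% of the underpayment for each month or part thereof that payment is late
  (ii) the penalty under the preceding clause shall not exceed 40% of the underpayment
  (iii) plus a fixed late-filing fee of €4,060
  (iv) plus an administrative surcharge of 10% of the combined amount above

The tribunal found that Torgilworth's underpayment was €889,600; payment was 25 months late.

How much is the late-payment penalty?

€395,890

Accrued rate: 6% × 25 = 150%, capped at 40% → 40%
Failure-to-pay penalty: 40% of €889,600 = €355,840
Penalty before surcharge: €355,840 + €4,060 = €359,900
Administrative surcharge: 10% of €359,900 = €35,990
Total penalty: €359,900 + €35,990 = €395,890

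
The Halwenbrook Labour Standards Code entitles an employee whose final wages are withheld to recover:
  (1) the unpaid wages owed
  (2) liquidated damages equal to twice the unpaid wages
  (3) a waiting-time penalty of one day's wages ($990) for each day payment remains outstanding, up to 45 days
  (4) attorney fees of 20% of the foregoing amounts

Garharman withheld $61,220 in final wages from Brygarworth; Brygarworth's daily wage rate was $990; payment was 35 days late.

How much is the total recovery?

$261,972

Doubled: 2 × $61,220 = $122,440
Penalty days: min(35, 45) = 35
Waiting-time penalty: 35 × $990 = $34,650
Subtotal: $61,220 + $122,440 + $34,650 = $218,310
Attorney fees: 20% of $218,310 = $43,662
Total award: $218,310 + $43,662 = $261,972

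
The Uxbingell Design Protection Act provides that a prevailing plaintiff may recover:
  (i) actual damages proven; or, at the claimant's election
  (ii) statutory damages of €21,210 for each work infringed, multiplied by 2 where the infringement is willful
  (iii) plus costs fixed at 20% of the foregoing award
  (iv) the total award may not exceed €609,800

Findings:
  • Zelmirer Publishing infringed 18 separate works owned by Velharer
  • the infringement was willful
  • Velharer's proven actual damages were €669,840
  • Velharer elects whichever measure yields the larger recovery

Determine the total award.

Statutory damages: 18 × €21,210 = €381,780
Doubled: 2 × €381,780 = €763,560
Greater of actual damages (€669,840) or enhanced statutory damages (€763,560): €763,560
Costs: 20% of €763,560 = €152,712
Award plus costs: €763,560 + €152,712 = €916,272
Cap at €609,800: €916,272 exceeds the cap → €609,800

Award: €609,800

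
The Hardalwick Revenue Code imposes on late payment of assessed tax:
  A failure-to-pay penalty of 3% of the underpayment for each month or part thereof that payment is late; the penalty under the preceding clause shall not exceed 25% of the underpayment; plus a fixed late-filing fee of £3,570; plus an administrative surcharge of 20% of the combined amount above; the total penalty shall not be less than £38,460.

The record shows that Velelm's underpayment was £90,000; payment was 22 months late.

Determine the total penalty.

£38,460

Accrued rate: 3% × 22 = 66%, capped at 25% → 25%
Failure-to-pay penalty: 25% of £90,000 = £22,500
Penalty before surcharge: £22,500 + £3,570 = £26,070
Administrative surcharge: 20% of £26,070 = £5,214
Total penalty: £26,070 + £5,214 = £31,284
Minimum £38,460: £31,284 is below the minimum → £38,460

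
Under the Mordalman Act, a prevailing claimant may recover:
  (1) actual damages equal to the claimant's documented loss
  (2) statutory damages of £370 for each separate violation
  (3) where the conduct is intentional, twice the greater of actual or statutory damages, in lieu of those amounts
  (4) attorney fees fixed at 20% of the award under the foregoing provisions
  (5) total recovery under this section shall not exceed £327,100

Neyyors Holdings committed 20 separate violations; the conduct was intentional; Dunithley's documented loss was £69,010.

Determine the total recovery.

Total recovery: £165,624

Statutory damages: 20 × £370 = £7,400
Greater of actual damages (£69,010) or statutory damages (£7,400): £69,010
Doubled: 2 × £69,010 = £138,020
Attorney fees: 20% of £138,020 = £27,604
Total before cap: £138,020 + £27,604 = £165,624
Cap at £327,100: £165,624 is within the cap, no reduction.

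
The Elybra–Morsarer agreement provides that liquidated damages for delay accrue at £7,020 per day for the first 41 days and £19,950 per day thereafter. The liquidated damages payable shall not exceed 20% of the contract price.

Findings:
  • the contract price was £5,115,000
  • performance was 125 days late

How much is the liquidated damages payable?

£1,023,000

First 41 days: 41 × £7,020 = £287,820
Remaining days: (125 − 41) × £19,950 = £1,675,800
Accrued per-day damages: £287,820 + £1,675,800 = £1,963,620
Cap: 20% of £5,115,000 = £1,023,000
Cap at £1,023,000: £1,963,620 exceeds the cap → £1,023,000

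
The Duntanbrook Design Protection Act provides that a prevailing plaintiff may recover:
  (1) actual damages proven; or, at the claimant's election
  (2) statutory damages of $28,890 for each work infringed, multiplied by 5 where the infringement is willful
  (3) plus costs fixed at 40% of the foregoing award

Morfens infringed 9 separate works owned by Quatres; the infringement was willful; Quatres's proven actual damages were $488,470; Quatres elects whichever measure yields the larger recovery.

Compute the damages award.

Statutory damages: 9 × $28,890 = $260,010
Multiplied by 5: 5 × $260,010 = $1,300,050
Greater of actual damages ($488,470) or enhanced statutory damages ($1,300,050): $1,300,050
Costs: 40% of $1,300,050 = $520,020
Award plus costs: $1,300,050 + $520,020 = $1,820,070

$1,820,070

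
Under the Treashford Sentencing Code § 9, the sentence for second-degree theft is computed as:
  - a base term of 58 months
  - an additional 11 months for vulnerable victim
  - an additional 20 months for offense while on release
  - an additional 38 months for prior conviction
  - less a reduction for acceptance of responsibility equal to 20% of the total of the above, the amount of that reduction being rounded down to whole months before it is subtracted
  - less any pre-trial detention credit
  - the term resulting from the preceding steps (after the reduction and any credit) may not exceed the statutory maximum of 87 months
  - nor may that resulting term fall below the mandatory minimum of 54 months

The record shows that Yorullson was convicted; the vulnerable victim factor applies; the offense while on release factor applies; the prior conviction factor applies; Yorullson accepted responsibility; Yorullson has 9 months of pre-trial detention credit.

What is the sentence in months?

Vulnerable victim enhancement: +11 months
Offense while on release enhancement: +20 months
Prior conviction enhancement: +38 months
Adjusted term: 58 months + 11 months + 20 months + 38 months = 127 months
Acceptance of responsibility reduction: 20% of 127 months = 25 months (rounded down)
After reduction: 127 − 25 = 102 months
Less pre-trial detention credit: 102 months − 9 months = 93 months
Cap at 87 months: 93 months exceeds the cap → 87 months
Minimum 54 months: 87 months meets the minimum, no increase.

Sentence: 87 months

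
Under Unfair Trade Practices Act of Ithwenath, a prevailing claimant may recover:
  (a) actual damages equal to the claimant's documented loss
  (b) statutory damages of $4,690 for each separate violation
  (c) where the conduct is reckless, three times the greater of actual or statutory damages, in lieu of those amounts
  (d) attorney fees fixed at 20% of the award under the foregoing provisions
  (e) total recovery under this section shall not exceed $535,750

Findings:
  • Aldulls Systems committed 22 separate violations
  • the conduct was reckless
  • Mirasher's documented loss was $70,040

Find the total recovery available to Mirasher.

$371,448

Statutory damages: 22 × $4,690 = $103,180
Greater of actual damages ($70,040) or statutory damages ($103,180): $103,180
Trebled: 3 × $103,180 = $309,540
Attorney fees: 20% of $309,540 = $61,908
Total before cap: $309,540 + $61,908 = $371,448
Cap at $535,750: $371,448 is within the cap, no reduction.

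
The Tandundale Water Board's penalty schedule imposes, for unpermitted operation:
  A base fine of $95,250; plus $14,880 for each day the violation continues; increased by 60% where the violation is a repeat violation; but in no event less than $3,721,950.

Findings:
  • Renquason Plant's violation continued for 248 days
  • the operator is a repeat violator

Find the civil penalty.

$6,056,784

Per-day component: 248 × $14,880 = $3,690,240
Base plus per-day: $95,250 + $3,690,240 = $3,785,490
Enhancement: 60% of $3,785,490 = $2,271,294
Enhanced fine: $3,785,490 + $2,271,294 = $6,056,784
Minimum $3,721,950: $6,056,784 meets the minimum, no increase.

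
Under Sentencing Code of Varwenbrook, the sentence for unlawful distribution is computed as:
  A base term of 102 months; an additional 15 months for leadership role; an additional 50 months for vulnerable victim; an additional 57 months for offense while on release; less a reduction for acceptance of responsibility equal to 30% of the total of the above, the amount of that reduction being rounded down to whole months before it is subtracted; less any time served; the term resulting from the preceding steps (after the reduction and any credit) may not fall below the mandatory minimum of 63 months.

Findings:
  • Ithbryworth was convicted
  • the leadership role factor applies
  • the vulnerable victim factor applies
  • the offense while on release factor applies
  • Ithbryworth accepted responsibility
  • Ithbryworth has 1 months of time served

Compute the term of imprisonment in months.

156 months

Leadership role enhancement: +15 months
Vulnerable victim enhancement: +50 months
Offense while on release enhancement: +57 months
Adjusted term: 102 months + 15 months + 50 months + 57 months = 224 months
Acceptance of responsibility reduction: 30% of 224 months = 67 months (rounded down)
After reduction: 224 − 67 = 157 months
Less time served: 157 months − 1 months = 156 months
Minimum 63 months: 156 months meets the minimum, no increase.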